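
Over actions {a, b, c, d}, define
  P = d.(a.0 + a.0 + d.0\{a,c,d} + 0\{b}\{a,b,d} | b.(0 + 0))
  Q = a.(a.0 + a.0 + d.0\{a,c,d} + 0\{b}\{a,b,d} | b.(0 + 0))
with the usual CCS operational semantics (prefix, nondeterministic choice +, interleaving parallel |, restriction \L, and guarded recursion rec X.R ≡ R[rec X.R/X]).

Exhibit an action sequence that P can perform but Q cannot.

d

LTS(P): 5 reachable states
  s0 = d.(a.0 + a.0 + d.0\{a,c,d} + 0\{b}\{a,b,d} | b.(0 + 0)) → -d-> s1
  s1 = a.0 + a.0 + d.0\{a,c,d} + 0\{b}\{a,b,d} | b.(0 + 0) → -a-> s2, -b-> s3, -d-> s4
  s2 = 0 → (no moves)
  s3 = 0\{b}\{a,b,d} | (0 + 0) → (no moves)
  s4 = 0\{a,c,d} → (no moves)
LTS(Q): 5 reachable states
  t0 = a.(a.0 + a.0 + d.0\{a,c,d} + 0\{b}\{a,b,d} | b.(0 + 0)) → -a-> t1
  t1 = a.0 + a.0 + d.0\{a,c,d} + 0\{b}\{a,b,d} | b.(0 + 0) → -a-> t2, -b-> t3, -d-> t4
  t2 = 0 → (no moves)
  t3 = 0\{b}\{a,b,d} | (0 + 0) → (no moves)
  t4 = 0\{a,c,d} → (no moves)
Trace ⟨d⟩ through P, begin at {s0}:
  [1] d ⇒ {s1}
  — P admits the full trace.
Trace ⟨d⟩ through Q, begin at {t0}:
  [1] d ⇒ ∅  — Q cannot continue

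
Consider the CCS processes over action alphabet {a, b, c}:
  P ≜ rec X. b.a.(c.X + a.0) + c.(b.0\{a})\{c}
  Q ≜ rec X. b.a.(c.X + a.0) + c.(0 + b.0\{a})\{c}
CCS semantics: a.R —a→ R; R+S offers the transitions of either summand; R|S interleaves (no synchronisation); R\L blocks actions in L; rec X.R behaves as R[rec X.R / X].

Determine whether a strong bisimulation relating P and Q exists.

LTS(P): 6 reachable states
  m0 = rec X. b.a.(c.X + a.0) + c.(b.0\{a})\{c} | -b-> m1, -c-> m2
  m1 = a.(c.(rec X. b.a.(c.X + a.0) + c.(b.0\{a})\{c}) + a.0) | -a-> m3
  m2 = (b.0\{a})\{c} | -b-> m4
  m3 = c.(rec X. b.a.(c.X + a.0) + c.(b.0\{a})\{c}) + a.0 | -a-> m5, -c-> m0
  m4 = 0\{a}\{c} | deadlocked
  m5 = 0 | deadlocked
LTS(Q): 6 reachable states
  n0 = rec X. b.a.(c.X + a.0) + c.(0 + b.0\{a})\{c} | -b-> n1, -c-> n2
  n1 = a.(c.(rec X. b.a.(c.X + a.0) + c.(0 + b.0\{a})\{c}) + a.0) | -a-> n3
  n2 = (0 + b.0\{a})\{c} | -b-> n4
  n3 = c.(rec X. b.a.(c.X + a.0) + c.(0 + b.0\{a})\{c}) + a.0 | -a-> n5, -c-> n0
  n4 = 0\{a}\{c} | deadlocked
  n5 = 0 | deadlocked
Coarsest stable partition (strong bisimilarity classes):
  B0 = {m0, n0}
  B1 = {m2, n2}
  B2 = {m4, m5, n4, n5}
  B3 = {m1, n1}
  B4 = {m3, n3}
m0 ∈ B0, n0 ∈ B0 → same block

P ~ Q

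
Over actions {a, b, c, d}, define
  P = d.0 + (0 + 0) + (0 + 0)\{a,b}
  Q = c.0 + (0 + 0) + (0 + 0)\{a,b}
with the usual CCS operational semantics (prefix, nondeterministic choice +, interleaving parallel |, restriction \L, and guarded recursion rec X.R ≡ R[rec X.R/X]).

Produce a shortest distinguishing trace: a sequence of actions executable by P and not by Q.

d

LTS(P): 2 reachable states
  m0 = d.0 + (0 + 0) + (0 + 0)\{a,b} :: —d→ m1
  m1 = 0 :: stopped
LTS(Q): 2 reachable states
  n0 = c.0 + (0 + 0) + (0 + 0)\{a,b} :: —c→ n1
  n1 = 0 :: stopped
Trace ⟨d⟩ through P, begin at {m0}:
  step 1 (d): {m1}
  ✓ P
Trace ⟨d⟩ through Q, begin at {n0}:
  step 1 (d): ∅  — Q cannot continue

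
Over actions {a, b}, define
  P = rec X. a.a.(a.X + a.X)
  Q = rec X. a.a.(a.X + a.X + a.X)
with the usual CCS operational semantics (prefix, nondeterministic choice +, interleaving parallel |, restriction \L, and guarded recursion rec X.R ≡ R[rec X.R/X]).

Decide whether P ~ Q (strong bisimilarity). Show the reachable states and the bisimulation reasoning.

Reachable graph of P (3 states):
  u0 = rec X. a.a.(a.X + a.X) has moves -a-> u1
  u1 = a.(a.(rec X. a.a.(a.X + a.X)) + a.(rec X. a.a.(a.X + a.X))) has moves -a-> u2
  u2 = a.(rec X. a.a.(a.X + a.X)) + a.(rec X. a.a.(a.X + a.X)) has moves -a-> u0
Reachable graph of Q (3 states):
  v0 = rec X. a.a.(a.X + a.X + a.X) has moves -a-> v1
  v1 = a.(a.(rec X. a.a.(a.X + a.X + a.X)) + a.(rec X. a.a.(a.X + a.X + a.X)) + a.(rec X. a.a.(a.X + a.X + a.X))) has moves -a-> v2
  v2 = a.(rec X. a.a.(a.X + a.X + a.X)) + a.(rec X. a.a.(a.X + a.X + a.X)) + a.(rec X. a.a.(a.X + a.X + a.X)) has moves -a-> v0
Bisimilarity quotient blocks:
  B0 = {u0, u1, u2, v0, v1, v2}
u0 ∈ B0, v0 ∈ B0 → same block

P ~ Q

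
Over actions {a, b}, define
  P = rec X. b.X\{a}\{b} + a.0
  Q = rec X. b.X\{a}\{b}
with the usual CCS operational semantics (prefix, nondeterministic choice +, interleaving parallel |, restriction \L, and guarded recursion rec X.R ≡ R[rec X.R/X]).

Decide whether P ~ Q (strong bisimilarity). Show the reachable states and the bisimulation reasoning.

not bisimilar

Reachable graph of P (3 states):
  s0 = rec X. b.X\{a}\{b} + a.0 has moves ··a··> s1, ··b··> s2
  s1 = 0 has moves stopped
  s2 = (rec X. b.X\{a}\{b} + a.0)\{a}\{b} has moves stopped
Reachable graph of Q (2 states):
  t0 = rec X. b.X\{a}\{b} has moves ··b··> t1
  t1 = (rec X. b.X\{a}\{b})\{a}\{b} has moves stopped
Partition-refinement fixed point:
  B0 = {s0}
  B1 = {s1, s2, t1}
  B2 = {t0}
s0 ∈ B0, t0 ∈ B2 → different blocks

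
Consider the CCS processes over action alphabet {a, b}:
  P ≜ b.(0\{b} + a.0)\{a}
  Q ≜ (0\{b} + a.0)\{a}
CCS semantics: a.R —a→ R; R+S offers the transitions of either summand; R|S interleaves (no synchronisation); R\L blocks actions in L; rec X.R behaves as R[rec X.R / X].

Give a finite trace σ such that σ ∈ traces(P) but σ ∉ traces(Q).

P's transition system — 2 states:
  m0 = b.(0\{b} + a.0)\{a} :: --b--▸ m1
  m1 = (0\{b} + a.0)\{a} :: ·
Q's transition system — 1 states:
  n0 = (0\{b} + a.0)\{a} :: ·
Trace ⟨b⟩ through P, begin at {m0}:
  after b @ step 1: {m1}
  P completes σ.
Trace ⟨b⟩ through Q, begin at {n0}:
  after b @ step 1: ∅ (Q stuck)

b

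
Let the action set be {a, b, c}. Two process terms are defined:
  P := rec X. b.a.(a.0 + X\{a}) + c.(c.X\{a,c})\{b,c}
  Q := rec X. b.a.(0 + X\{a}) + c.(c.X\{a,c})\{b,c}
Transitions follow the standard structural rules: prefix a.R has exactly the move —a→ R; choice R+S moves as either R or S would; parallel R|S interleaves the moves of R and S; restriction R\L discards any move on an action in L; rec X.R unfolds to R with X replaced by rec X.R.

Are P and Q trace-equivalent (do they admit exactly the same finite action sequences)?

LTS(P): 7 reachable states
  p0 = rec X. b.a.(a.0 + X\{a}) + c.(c.X\{a,c})\{b,c} | —b→ p1, —c→ p2
  p1 = a.(a.0 + (rec X. b.a.(a.0 + X\{a}) + c.(c.X\{a,c})\{b,c})\{a}) | —a→ p3
  p2 = (c.(rec X. b.a.(a.0 + X\{a}) + c.(c.X\{a,c})\{b,c})\{a,c})\{b,c} | (no moves)
  p3 = a.0 + (rec X. b.a.(a.0 + X\{a}) + c.(c.X\{a,c})\{b,c})\{a} | —a→ p4, —b→ p5, —c→ p6
  p4 = 0 | (no moves)
  p5 = (a.(a.0 + (rec X. b.a.(a.0 + X\{a}) + c.(c.X\{a,c})\{b,c})\{a}))\{a} | (no moves)
  p6 = (c.(rec X. b.a.(a.0 + X\{a}) + c.(c.X\{a,c})\{b,c})\{a,c})\{b,c}\{a} | (no moves)
LTS(Q): 6 reachable states
  q0 = rec X. b.a.(0 + X\{a}) + c.(c.X\{a,c})\{b,c} | —b→ q1, —c→ q2
  q1 = a.(0 + (rec X. b.a.(0 + X\{a}) + c.(c.X\{a,c})\{b,c})\{a}) | —a→ q3
  q2 = (c.(rec X. b.a.(0 + X\{a}) + c.(c.X\{a,c})\{b,c})\{a,c})\{b,c} | (no moves)
  q3 = 0 + (rec X. b.a.(0 + X\{a}) + c.(c.X\{a,c})\{b,c})\{a} | —b→ q4, —c→ q5
  q4 = (a.(0 + (rec X. b.a.(0 + X\{a}) + c.(c.X\{a,c})\{b,c})\{a}))\{a} | (no moves)
  q5 = (c.(rec X. b.a.(0 + X\{a}) + c.(c.X\{a,c})\{b,c})\{a,c})\{b,c}\{a} | (no moves)
Run σ = ⟨baa⟩ on P: start {p0}
  step 1 (b): {p1}
  step 2 (a): {p3}
  step 3 (a): {p4}
  — P admits the full trace.
Run σ = ⟨baa⟩ on Q: start {q0}
  step 1 (b): {q1}
  step 2 (a): {q3}
  step 3 (a): ∅ (Q stuck)

traces(P) ≠ traces(Q) — witness ⟨baa⟩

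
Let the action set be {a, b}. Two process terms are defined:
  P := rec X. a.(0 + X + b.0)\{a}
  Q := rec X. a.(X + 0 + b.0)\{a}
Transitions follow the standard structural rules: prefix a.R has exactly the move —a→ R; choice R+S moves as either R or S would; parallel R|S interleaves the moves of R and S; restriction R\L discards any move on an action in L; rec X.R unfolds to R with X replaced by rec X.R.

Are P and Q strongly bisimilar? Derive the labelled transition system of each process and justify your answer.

P ~ Q

P's transition system — 3 states:
  p0 = rec X. a.(0 + X + b.0)\{a} :: —a→ p1
  p1 = (0 + (rec X. a.(0 + X + b.0)\{a}) + b.0)\{a} :: —b→ p2
  p2 = 0\{a} :: deadlocked
Q's transition system — 3 states:
  q0 = rec X. a.(X + 0 + b.0)\{a} :: —a→ q1
  q1 = ((rec X. a.(X + 0 + b.0)\{a}) + 0 + b.0)\{a} :: —b→ q2
  q2 = 0\{a} :: deadlocked
Coarsest stable partition (strong bisimilarity classes):
  B0 = {p0, q0}
  B1 = {p1, q1}
  B2 = {p2, q2}
p0 ∈ B0, q0 ∈ B0 → same block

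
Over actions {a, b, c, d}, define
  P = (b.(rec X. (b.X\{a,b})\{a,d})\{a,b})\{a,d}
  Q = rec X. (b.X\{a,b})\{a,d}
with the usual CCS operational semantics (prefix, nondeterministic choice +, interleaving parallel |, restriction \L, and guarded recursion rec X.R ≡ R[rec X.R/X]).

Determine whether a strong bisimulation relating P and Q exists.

P ~ Q

Reachable graph of P (2 states):
  s0 = (b.(rec X. (b.X\{a,b})\{a,d})\{a,b})\{a,d} → --b--▸ s1
  s1 = (rec X. (b.X\{a,b})\{a,d})\{a,b}\{a,d} → deadlocked
Reachable graph of Q (2 states):
  t0 = rec X. (b.X\{a,b})\{a,d} → --b--▸ t1
  t1 = (rec X. (b.X\{a,b})\{a,d})\{a,b}\{a,d} → deadlocked
Bisimilarity quotient blocks:
  B0 = {s0, t0}
  B1 = {s1, t1}
s0 ∈ B0, t0 ∈ B0 → same block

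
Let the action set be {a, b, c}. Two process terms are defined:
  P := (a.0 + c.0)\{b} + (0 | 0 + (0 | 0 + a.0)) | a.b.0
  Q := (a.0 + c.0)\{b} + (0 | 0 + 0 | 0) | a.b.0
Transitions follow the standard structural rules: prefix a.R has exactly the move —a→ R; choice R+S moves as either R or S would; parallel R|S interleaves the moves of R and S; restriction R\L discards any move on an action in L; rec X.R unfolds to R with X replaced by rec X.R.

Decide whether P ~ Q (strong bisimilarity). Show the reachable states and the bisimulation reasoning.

not bisimilar

LTS(P): 7 reachable states
  s0 = (a.0 + c.0)\{b} + (0 | 0 + (0 | 0 + a.0)) | a.b.0 → =a=> s1, =a=> s2, =a=> s3, =c=> s3
  s1 = (0 | 0 + (0 | 0 + a.0)) | b.0 → =a=> s4, =b=> s5
  s2 = 0 | a.b.0 → =a=> s4
  s3 = 0\{b} → ·
  s4 = 0 | b.0 → =b=> s6
  s5 = (0 | 0 + (0 | 0 + a.0)) | 0 → =a=> s6
  s6 = 0 | 0 → ·
LTS(Q): 4 reachable states
  t0 = (a.0 + c.0)\{b} + (0 | 0 + 0 | 0) | a.b.0 → =a=> t1, =a=> t2, =c=> t2
  t1 = (0 | 0 + 0 | 0) | b.0 → =b=> t3
  t2 = 0\{b} → ·
  t3 = (0 | 0 + 0 | 0) | 0 → ·
Partition-refinement fixed point:
  B0 = {s0}
  B1 = {s3, s6, t2, t3}
  B2 = {s1}
  B3 = {s4, t1}
  B4 = {s5}
  B5 = {s2}
  B6 = {t0}
s0 ∈ B0, t0 ∈ B6 → different blocks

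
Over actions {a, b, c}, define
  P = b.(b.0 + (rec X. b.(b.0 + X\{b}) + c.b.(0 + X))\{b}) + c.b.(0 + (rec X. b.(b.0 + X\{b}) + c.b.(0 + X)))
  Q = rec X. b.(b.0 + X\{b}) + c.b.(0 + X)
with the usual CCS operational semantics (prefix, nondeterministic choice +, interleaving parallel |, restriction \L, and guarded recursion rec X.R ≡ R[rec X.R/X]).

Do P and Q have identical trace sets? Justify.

Reachable graph of P (6 states):
  s0 = b.(b.0 + (rec X. b.(b.0 + X\{b}) + c.b.(0 + X))\{b}) + c.b.(0 + (rec X. b.(b.0 + X\{b}) + c.b.(0 + X))) has moves —b→ s1, —c→ s2
  s1 = b.0 + (rec X. b.(b.0 + X\{b}) + c.b.(0 + X))\{b} has moves —b→ s3, —c→ s4
  s2 = b.(0 + (rec X. b.(b.0 + X\{b}) + c.b.(0 + X))) has moves —b→ s5
  s3 = 0 has moves ·
  s4 = (b.(0 + (rec X. b.(b.0 + X\{b}) + c.b.(0 + X))))\{b} has moves ·
  s5 = 0 + (rec X. b.(b.0 + X\{b}) + c.b.(0 + X)) has moves —b→ s1, —c→ s2
Reachable graph of Q (6 states):
  t0 = rec X. b.(b.0 + X\{b}) + c.b.(0 + X) has moves —b→ t1, —c→ t2
  t1 = b.0 + (rec X. b.(b.0 + X\{b}) + c.b.(0 + X))\{b} has moves —b→ t3, —c→ t4
  t2 = b.(0 + (rec X. b.(b.0 + X\{b}) + c.b.(0 + X))) has moves —b→ t5
  t3 = 0 has moves ·
  t4 = (b.(0 + (rec X. b.(b.0 + X\{b}) + c.b.(0 + X))))\{b} has moves ·
  t5 = 0 + (rec X. b.(b.0 + X\{b}) + c.b.(0 + X)) has moves —b→ t1, —c→ t2
Coarsest stable partition (strong bisimilarity classes):
  B0 = {s0, s5, t0, t5}
  B1 = {s1, t1}
  B2 = {s3, s4, t3, t4}
  B3 = {s2, t2}
s0 ∈ B0, t0 ∈ B0 → same block
Bisimilar ⇒ trace-equivalent.

trace-equivalent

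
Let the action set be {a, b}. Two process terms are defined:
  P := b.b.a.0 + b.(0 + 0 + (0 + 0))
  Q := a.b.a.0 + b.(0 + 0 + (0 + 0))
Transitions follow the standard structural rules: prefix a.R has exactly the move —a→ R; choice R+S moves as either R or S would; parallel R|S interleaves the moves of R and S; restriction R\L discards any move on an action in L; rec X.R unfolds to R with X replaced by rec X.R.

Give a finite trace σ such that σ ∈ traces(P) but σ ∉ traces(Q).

P's transition system — 5 states:
  s0 = b.b.a.0 + b.(0 + 0 + (0 + 0)) :: ··b··> s1, ··b··> s2
  s1 = 0 + 0 + (0 + 0) :: (no moves)
  s2 = b.a.0 :: ··b··> s3
  s3 = a.0 :: ··a··> s4
  s4 = 0 :: (no moves)
Q's transition system — 5 states:
  t0 = a.b.a.0 + b.(0 + 0 + (0 + 0)) :: ··a··> t1, ··b··> t2
  t1 = b.a.0 :: ··b··> t3
  t2 = 0 + 0 + (0 + 0) :: (no moves)
  t3 = a.0 :: ··a··> t4
  t4 = 0 :: (no moves)
Executing bb from P (initial set {s0}):
  step 1 (b): {s1, s2}
  step 2 (b): {s3}
  P completes σ.
Executing bb from Q (initial set {t0}):
  step 1 (b): {t2}
  step 2 (b): no successor for Q

bb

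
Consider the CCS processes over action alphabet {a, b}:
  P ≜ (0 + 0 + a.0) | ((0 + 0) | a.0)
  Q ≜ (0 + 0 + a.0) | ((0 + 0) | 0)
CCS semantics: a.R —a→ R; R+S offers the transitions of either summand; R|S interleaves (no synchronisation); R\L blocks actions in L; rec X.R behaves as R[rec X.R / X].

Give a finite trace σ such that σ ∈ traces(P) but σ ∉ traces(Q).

P's transition system — 4 states:
  u0 = (0 + 0 + a.0) | ((0 + 0) | a.0) | -a-> u1, -a-> u2
  u1 = (0 + 0 + a.0) | ((0 + 0) | 0) | -a-> u3
  u2 = 0 | ((0 + 0) | a.0) | -a-> u3
  u3 = 0 | ((0 + 0) | 0) | deadlocked
Q's transition system — 2 states:
  v0 = (0 + 0 + a.0) | ((0 + 0) | 0) | -a-> v1
  v1 = 0 | ((0 + 0) | 0) | deadlocked
Trace ⟨aa⟩ through P, begin at {u0}:
  after a @ step 1: {u1, u2}
  after a @ step 2: {u3}
  ✓ P
Trace ⟨aa⟩ through Q, begin at {v0}:
  after a @ step 1: {v1}
  after a @ step 2: no successor for Q

aa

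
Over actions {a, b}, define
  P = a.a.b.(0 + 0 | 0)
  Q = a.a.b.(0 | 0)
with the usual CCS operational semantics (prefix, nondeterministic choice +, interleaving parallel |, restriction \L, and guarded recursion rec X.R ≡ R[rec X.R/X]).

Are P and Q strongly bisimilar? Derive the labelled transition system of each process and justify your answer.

Reachable graph of P (4 states):
  u0 = a.a.b.(0 + 0 | 0) ⊢ --a--▸ u1
  u1 = a.b.(0 + 0 | 0) ⊢ --a--▸ u2
  u2 = b.(0 + 0 | 0) ⊢ --b--▸ u3
  u3 = 0 + 0 | 0 ⊢ (no moves)
Reachable graph of Q (4 states):
  v0 = a.a.b.(0 | 0) ⊢ --a--▸ v1
  v1 = a.b.(0 | 0) ⊢ --a--▸ v2
  v2 = b.(0 | 0) ⊢ --b--▸ v3
  v3 = 0 | 0 ⊢ (no moves)
Partition-refinement fixed point:
  B0 = {u0, v0}
  B1 = {u1, v1}
  B2 = {u2, v2}
  B3 = {u3, v3}
u0 ∈ B0, v0 ∈ B0 → same block

bisimilar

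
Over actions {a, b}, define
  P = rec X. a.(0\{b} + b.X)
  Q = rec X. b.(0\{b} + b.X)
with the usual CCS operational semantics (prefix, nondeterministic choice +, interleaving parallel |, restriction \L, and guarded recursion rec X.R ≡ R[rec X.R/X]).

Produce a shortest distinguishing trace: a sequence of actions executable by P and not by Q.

P's transition system — 2 states:
  u0 = rec X. a.(0\{b} + b.X) | --a--▸ u1
  u1 = 0\{b} + b.(rec X. a.(0\{b} + b.X)) | --b--▸ u0
Q's transition system — 2 states:
  v0 = rec X. b.(0\{b} + b.X) | --b--▸ v1
  v1 = 0\{b} + b.(rec X. b.(0\{b} + b.X)) | --b--▸ v0
Trace ⟨a⟩ through P, begin at {u0}:
  after a @ step 1: {u1}
  — P admits the full trace.
Trace ⟨a⟩ through Q, begin at {v0}:
  after a @ step 1: no successor for Q

a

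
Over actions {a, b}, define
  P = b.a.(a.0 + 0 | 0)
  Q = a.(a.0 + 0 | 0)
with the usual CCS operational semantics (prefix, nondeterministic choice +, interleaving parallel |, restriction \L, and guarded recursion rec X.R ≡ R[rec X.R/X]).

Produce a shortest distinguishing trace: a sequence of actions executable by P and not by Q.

Reachable graph of P (4 states):
  s0 = b.a.(a.0 + 0 | 0) | --b--▸ s1
  s1 = a.(a.0 + 0 | 0) | --a--▸ s2
  s2 = a.0 + 0 | 0 | --a--▸ s3
  s3 = 0 | stopped
Reachable graph of Q (3 states):
  t0 = a.(a.0 + 0 | 0) | --a--▸ t1
  t1 = a.0 + 0 | 0 | --a--▸ t2
  t2 = 0 | stopped
Trace ⟨b⟩ through P, begin at {s0}:
  [1] b ⇒ {s1}
  ✓ P
Trace ⟨b⟩ through Q, begin at {t0}:
  [1] b ⇒ no successor for Q

b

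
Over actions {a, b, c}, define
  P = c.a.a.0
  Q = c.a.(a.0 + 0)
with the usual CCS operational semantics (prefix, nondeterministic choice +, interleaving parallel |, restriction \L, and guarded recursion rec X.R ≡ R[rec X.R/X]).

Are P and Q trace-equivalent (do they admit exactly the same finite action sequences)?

LTS(P): 4 reachable states
  p0 = c.a.a.0 :: -c-> p1
  p1 = a.a.0 :: -a-> p2
  p2 = a.0 :: -a-> p3
  p3 = 0 :: stopped
LTS(Q): 4 reachable states
  q0 = c.a.(a.0 + 0) :: -c-> q1
  q1 = a.(a.0 + 0) :: -a-> q2
  q2 = a.0 + 0 :: -a-> q3
  q3 = 0 :: stopped
Bisimilarity quotient blocks:
  B0 = {p0, q0}
  B1 = {p1, q1}
  B2 = {p2, q2}
  B3 = {p3, q3}
p0 ∈ B0, q0 ∈ B0 → same block
Bisimilar ⇒ trace-equivalent.

traces(P) = traces(Q)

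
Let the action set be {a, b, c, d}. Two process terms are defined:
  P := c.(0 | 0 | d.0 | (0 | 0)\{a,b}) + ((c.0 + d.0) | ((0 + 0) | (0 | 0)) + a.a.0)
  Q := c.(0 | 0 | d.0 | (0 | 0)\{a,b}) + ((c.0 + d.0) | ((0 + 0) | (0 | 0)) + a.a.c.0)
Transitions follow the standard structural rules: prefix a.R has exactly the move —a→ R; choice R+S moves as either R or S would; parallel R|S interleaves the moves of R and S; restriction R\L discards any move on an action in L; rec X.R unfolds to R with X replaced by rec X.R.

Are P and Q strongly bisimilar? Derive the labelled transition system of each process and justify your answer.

P's transition system — 6 states:
  u0 = c.(0 | 0 | d.0 | (0 | 0)\{a,b}) + ((c.0 + d.0) | ((0 + 0) | (0 | 0)) + a.a.0) :: =a=> u1, =c=> u2, =c=> u3, =d=> u2
  u1 = a.0 :: =a=> u4
  u2 = 0 | ((0 + 0) | (0 | 0)) :: stopped
  u3 = 0 | 0 | d.0 | (0 | 0)\{a,b} :: =d=> u5
  u4 = 0 :: stopped
  u5 = 0 | 0 | 0 | (0 | 0)\{a,b} :: stopped
Q's transition system — 7 states:
  v0 = c.(0 | 0 | d.0 | (0 | 0)\{a,b}) + ((c.0 + d.0) | ((0 + 0) | (0 | 0)) + a.a.c.0) :: =a=> v1, =c=> v2, =c=> v3, =d=> v2
  v1 = a.c.0 :: =a=> v4
  v2 = 0 | ((0 + 0) | (0 | 0)) :: stopped
  v3 = 0 | 0 | d.0 | (0 | 0)\{a,b} :: =d=> v5
  v4 = c.0 :: =c=> v6
  v5 = 0 | 0 | 0 | (0 | 0)\{a,b} :: stopped
  v6 = 0 :: stopped
Coarsest stable partition (strong bisimilarity classes):
  B0 = {u0}
  B1 = {u2, u4, u5, v2, v5, v6}
  B2 = {u3, v3}
  B3 = {u1}
  B4 = {v0}
  B5 = {v1}
  B6 = {v4}
u0 ∈ B0, v0 ∈ B4 → different blocks

not bisimilar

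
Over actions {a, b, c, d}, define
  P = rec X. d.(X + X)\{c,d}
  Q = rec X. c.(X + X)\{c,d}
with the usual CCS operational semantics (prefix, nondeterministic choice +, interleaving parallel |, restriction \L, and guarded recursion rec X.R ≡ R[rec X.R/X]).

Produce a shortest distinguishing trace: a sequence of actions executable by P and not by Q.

P's transition system — 2 states:
  p0 = rec X. d.(X + X)\{c,d} has moves ··d··> p1
  p1 = ((rec X. d.(X + X)\{c,d}) + (rec X. d.(X + X)\{c,d}))\{c,d} has moves stopped
Q's transition system — 2 states:
  q0 = rec X. c.(X + X)\{c,d} has moves ··c··> q1
  q1 = ((rec X. c.(X + X)\{c,d}) + (rec X. c.(X + X)\{c,d}))\{c,d} has moves stopped
Trace ⟨d⟩ through P, begin at {p0}:
  after d @ step 1: {p1}
  P completes σ.
Trace ⟨d⟩ through Q, begin at {q0}:
  after d @ step 1: no successor for Q

d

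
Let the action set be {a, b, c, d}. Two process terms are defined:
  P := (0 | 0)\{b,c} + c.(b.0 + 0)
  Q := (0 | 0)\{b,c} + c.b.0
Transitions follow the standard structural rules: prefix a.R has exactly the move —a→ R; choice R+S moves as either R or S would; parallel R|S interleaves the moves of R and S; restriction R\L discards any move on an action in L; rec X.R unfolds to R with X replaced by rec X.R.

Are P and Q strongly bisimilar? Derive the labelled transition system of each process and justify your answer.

P ~ Q

Reachable graph of P (3 states):
  m0 = (0 | 0)\{b,c} + c.(b.0 + 0) :: --c--▸ m1
  m1 = b.0 + 0 :: --b--▸ m2
  m2 = 0 :: ∅
Reachable graph of Q (3 states):
  n0 = (0 | 0)\{b,c} + c.b.0 :: --c--▸ n1
  n1 = b.0 :: --b--▸ n2
  n2 = 0 :: ∅
Coarsest stable partition (strong bisimilarity classes):
  B0 = {m0, n0}
  B1 = {m1, n1}
  B2 = {m2, n2}
m0 ∈ B0, n0 ∈ B0 → same block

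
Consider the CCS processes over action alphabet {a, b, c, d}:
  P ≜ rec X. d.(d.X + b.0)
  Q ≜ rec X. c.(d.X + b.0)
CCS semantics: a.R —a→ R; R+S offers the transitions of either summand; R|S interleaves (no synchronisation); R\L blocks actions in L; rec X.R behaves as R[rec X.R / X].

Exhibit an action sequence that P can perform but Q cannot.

LTS(P): 3 reachable states
  s0 = rec X. d.(d.X + b.0) has moves -d-> s1
  s1 = d.(rec X. d.(d.X + b.0)) + b.0 has moves -b-> s2, -d-> s0
  s2 = 0 has moves ∅
LTS(Q): 3 reachable states
  t0 = rec X. c.(d.X + b.0) has moves -c-> t1
  t1 = d.(rec X. c.(d.X + b.0)) + b.0 has moves -b-> t2, -d-> t0
  t2 = 0 has moves ∅
Run σ = ⟨d⟩ on P: start {s0}
  step 1 (d): {s1}
  P completes σ.
Run σ = ⟨d⟩ on Q: start {t0}
  step 1 (d): ∅ (Q stuck)

d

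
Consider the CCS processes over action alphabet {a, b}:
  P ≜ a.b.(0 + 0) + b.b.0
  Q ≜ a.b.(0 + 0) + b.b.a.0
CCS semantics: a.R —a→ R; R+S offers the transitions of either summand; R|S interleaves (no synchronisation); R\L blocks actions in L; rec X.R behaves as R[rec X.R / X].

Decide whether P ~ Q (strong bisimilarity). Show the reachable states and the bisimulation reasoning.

LTS(P): 5 reachable states
  m0 = a.b.(0 + 0) + b.b.0 | ··a··> m1, ··b··> m2
  m1 = b.(0 + 0) | ··b··> m3
  m2 = b.0 | ··b··> m4
  m3 = 0 + 0 | ·
  m4 = 0 | ·
LTS(Q): 6 reachable states
  n0 = a.b.(0 + 0) + b.b.a.0 | ··a··> n1, ··b··> n2
  n1 = b.(0 + 0) | ··b··> n3
  n2 = b.a.0 | ··b··> n4
  n3 = 0 + 0 | ·
  n4 = a.0 | ··a··> n5
  n5 = 0 | ·
Partition-refinement fixed point:
  B0 = {m0}
  B1 = {m1, m2, n1}
  B2 = {m3, m4, n3, n5}
  B3 = {n0}
  B4 = {n2}
  B5 = {n4}
m0 ∈ B0, n0 ∈ B3 → different blocks

NO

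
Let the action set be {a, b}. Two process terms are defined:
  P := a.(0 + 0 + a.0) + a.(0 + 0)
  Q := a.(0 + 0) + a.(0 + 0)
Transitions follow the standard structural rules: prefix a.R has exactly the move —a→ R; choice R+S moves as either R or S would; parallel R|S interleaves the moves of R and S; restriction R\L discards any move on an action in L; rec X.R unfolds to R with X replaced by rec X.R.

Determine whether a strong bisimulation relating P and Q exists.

P ≁ Q

P's transition system — 4 states:
  m0 = a.(0 + 0 + a.0) + a.(0 + 0) :: ··a··> m1, ··a··> m2
  m1 = 0 + 0 :: ·
  m2 = 0 + 0 + a.0 :: ··a··> m3
  m3 = 0 :: ·
Q's transition system — 2 states:
  n0 = a.(0 + 0) + a.(0 + 0) :: ··a··> n1
  n1 = 0 + 0 :: ·
Coarsest stable partition (strong bisimilarity classes):
  B0 = {m0}
  B1 = {m1, m3, n1}
  B2 = {m2, n0}
m0 ∈ B0, n0 ∈ B2 → different blocks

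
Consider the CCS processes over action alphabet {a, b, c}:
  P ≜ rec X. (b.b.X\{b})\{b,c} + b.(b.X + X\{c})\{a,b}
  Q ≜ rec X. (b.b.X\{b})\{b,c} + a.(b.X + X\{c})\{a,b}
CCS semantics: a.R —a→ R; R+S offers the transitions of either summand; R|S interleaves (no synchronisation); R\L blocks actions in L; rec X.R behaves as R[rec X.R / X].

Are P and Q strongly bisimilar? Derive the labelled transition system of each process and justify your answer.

not bisimilar

Reachable graph of P (2 states):
  s0 = rec X. (b.b.X\{b})\{b,c} + b.(b.X + X\{c})\{a,b} | --b--▸ s1
  s1 = (b.(rec X. (b.b.X\{b})\{b,c} + b.(b.X + X\{c})\{a,b}) + (rec X. (b.b.X\{b})\{b,c} + b.(b.X + X\{c})\{a,b})\{c})\{a,b} | stopped
Reachable graph of Q (2 states):
  t0 = rec X. (b.b.X\{b})\{b,c} + a.(b.X + X\{c})\{a,b} | --a--▸ t1
  t1 = (b.(rec X. (b.b.X\{b})\{b,c} + a.(b.X + X\{c})\{a,b}) + (rec X. (b.b.X\{b})\{b,c} + a.(b.X + X\{c})\{a,b})\{c})\{a,b} | stopped
Bisimilarity quotient blocks:
  B0 = {s0}
  B1 = {s1, t1}
  B2 = {t0}
s0 ∈ B0, t0 ∈ B2 → different blocks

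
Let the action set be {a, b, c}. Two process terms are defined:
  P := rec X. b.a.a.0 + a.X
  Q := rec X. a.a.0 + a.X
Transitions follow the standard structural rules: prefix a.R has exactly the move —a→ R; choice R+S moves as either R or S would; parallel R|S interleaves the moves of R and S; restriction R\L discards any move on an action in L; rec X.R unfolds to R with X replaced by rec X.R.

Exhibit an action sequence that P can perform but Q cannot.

b

P's transition system — 4 states:
  p0 = rec X. b.a.a.0 + a.X → —a→ p0, —b→ p1
  p1 = a.a.0 → —a→ p2
  p2 = a.0 → —a→ p3
  p3 = 0 → ∅
Q's transition system — 3 states:
  q0 = rec X. a.a.0 + a.X → —a→ q0, —a→ q1
  q1 = a.0 → —a→ q2
  q2 = 0 → ∅
Executing b from P (initial set {p0}):
  after b @ step 1: {p1}
  — P admits the full trace.
Executing b from Q (initial set {q0}):
  after b @ step 1: no successor for Q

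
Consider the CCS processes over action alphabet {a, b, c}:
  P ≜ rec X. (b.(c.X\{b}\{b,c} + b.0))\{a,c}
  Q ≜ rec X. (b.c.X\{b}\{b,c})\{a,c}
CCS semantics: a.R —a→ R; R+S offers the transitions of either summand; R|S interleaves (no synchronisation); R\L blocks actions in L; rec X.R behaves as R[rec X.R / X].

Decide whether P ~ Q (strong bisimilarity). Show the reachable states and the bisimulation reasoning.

LTS(P): 3 reachable states
  u0 = rec X. (b.(c.X\{b}\{b,c} + b.0))\{a,c} ⊢ ··b··> u1
  u1 = (c.(rec X. (b.(c.X\{b}\{b,c} + b.0))\{a,c})\{b}\{b,c} + b.0)\{a,c} ⊢ ··b··> u2
  u2 = 0\{a,c} ⊢ ·
LTS(Q): 2 reachable states
  v0 = rec X. (b.c.X\{b}\{b,c})\{a,c} ⊢ ··b··> v1
  v1 = (c.(rec X. (b.c.X\{b}\{b,c})\{a,c})\{b}\{b,c})\{a,c} ⊢ ·
Partition-refinement fixed point:
  B0 = {u0}
  B1 = {u1, v0}
  B2 = {u2, v1}
u0 ∈ B0, v0 ∈ B1 → different blocks

not bisimilar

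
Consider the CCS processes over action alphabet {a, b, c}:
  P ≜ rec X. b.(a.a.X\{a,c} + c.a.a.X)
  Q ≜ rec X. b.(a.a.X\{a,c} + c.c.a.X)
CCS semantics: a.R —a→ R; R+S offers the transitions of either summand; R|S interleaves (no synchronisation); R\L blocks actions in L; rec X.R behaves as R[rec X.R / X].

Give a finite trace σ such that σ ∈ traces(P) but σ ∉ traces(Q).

Reachable graph of P (7 states):
  u0 = rec X. b.(a.a.X\{a,c} + c.a.a.X) | --b--▸ u1
  u1 = a.a.(rec X. b.(a.a.X\{a,c} + c.a.a.X))\{a,c} + c.a.a.(rec X. b.(a.a.X\{a,c} + c.a.a.X)) | --a--▸ u2, --c--▸ u3
  u2 = a.(rec X. b.(a.a.X\{a,c} + c.a.a.X))\{a,c} | --a--▸ u4
  u3 = a.a.(rec X. b.(a.a.X\{a,c} + c.a.a.X)) | --a--▸ u5
  u4 = (rec X. b.(a.a.X\{a,c} + c.a.a.X))\{a,c} | --b--▸ u6
  u5 = a.(rec X. b.(a.a.X\{a,c} + c.a.a.X)) | --a--▸ u0
  u6 = (a.a.(rec X. b.(a.a.X\{a,c} + c.a.a.X))\{a,c} + c.a.a.(rec X. b.(a.a.X\{a,c} + c.a.a.X)))\{a,c} | ∅
Reachable graph of Q (7 states):
  v0 = rec X. b.(a.a.X\{a,c} + c.c.a.X) | --b--▸ v1
  v1 = a.a.(rec X. b.(a.a.X\{a,c} + c.c.a.X))\{a,c} + c.c.a.(rec X. b.(a.a.X\{a,c} + c.c.a.X)) | --a--▸ v2, --c--▸ v3
  v2 = a.(rec X. b.(a.a.X\{a,c} + c.c.a.X))\{a,c} | --a--▸ v4
  v3 = c.a.(rec X. b.(a.a.X\{a,c} + c.c.a.X)) | --c--▸ v5
  v4 = (rec X. b.(a.a.X\{a,c} + c.c.a.X))\{a,c} | --b--▸ v6
  v5 = a.(rec X. b.(a.a.X\{a,c} + c.c.a.X)) | --a--▸ v0
  v6 = (a.a.(rec X. b.(a.a.X\{a,c} + c.c.a.X))\{a,c} + c.c.a.(rec X. b.(a.a.X\{a,c} + c.c.a.X)))\{a,c} | ∅
Trace ⟨bca⟩ through P, begin at {u0}:
  [1] b ⇒ {u1}
  [2] c ⇒ {u3}
  [3] a ⇒ {u5}
  P completes σ.
Trace ⟨bca⟩ through Q, begin at {v0}:
  [1] b ⇒ {v1}
  [2] c ⇒ {v3}
  [3] a ⇒ no successor for Q

bca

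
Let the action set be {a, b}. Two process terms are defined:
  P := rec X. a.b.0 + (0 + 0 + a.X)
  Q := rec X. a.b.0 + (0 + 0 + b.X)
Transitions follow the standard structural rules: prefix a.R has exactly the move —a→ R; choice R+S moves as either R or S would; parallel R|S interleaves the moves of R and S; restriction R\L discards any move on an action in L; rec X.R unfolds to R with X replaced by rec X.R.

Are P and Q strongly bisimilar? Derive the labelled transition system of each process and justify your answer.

P ≁ Q

P's transition system — 3 states:
  p0 = rec X. a.b.0 + (0 + 0 + a.X) has moves =a=> p0, =a=> p1
  p1 = b.0 has moves =b=> p2
  p2 = 0 has moves deadlocked
Q's transition system — 3 states:
  q0 = rec X. a.b.0 + (0 + 0 + b.X) has moves =a=> q1, =b=> q0
  q1 = b.0 has moves =b=> q2
  q2 = 0 has moves deadlocked
Partition-refinement fixed point:
  B0 = {p0}
  B1 = {p1, q1}
  B2 = {p2, q2}
  B3 = {q0}
p0 ∈ B0, q0 ∈ B3 → different blocks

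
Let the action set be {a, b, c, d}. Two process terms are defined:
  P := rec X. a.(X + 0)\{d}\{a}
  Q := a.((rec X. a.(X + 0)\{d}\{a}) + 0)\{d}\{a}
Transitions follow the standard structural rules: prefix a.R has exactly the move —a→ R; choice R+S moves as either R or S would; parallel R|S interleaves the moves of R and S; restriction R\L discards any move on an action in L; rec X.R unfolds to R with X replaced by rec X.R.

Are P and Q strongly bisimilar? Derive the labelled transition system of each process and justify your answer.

LTS(P): 2 reachable states
  u0 = rec X. a.(X + 0)\{d}\{a} ⊢ —a→ u1
  u1 = ((rec X. a.(X + 0)\{d}\{a}) + 0)\{d}\{a} ⊢ stopped
LTS(Q): 2 reachable states
  v0 = a.((rec X. a.(X + 0)\{d}\{a}) + 0)\{d}\{a} ⊢ —a→ v1
  v1 = ((rec X. a.(X + 0)\{d}\{a}) + 0)\{d}\{a} ⊢ stopped
Partition-refinement fixed point:
  B0 = {u0, v0}
  B1 = {u1, v1}
u0 ∈ B0, v0 ∈ B0 → same block

bisimilar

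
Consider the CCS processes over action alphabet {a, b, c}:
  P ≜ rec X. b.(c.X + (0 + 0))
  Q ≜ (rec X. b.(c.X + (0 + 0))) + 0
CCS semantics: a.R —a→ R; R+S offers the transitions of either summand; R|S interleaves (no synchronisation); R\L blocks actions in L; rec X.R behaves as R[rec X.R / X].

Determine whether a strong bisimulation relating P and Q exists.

LTS(P): 2 reachable states
  u0 = rec X. b.(c.X + (0 + 0)) → --b--▸ u1
  u1 = c.(rec X. b.(c.X + (0 + 0))) + (0 + 0) → --c--▸ u0
LTS(Q): 3 reachable states
  v0 = (rec X. b.(c.X + (0 + 0))) + 0 → --b--▸ v1
  v1 = c.(rec X. b.(c.X + (0 + 0))) + (0 + 0) → --c--▸ v2
  v2 = rec X. b.(c.X + (0 + 0)) → --b--▸ v1
Partition-refinement fixed point:
  B0 = {u0, v0, v2}
  B1 = {u1, v1}
u0 ∈ B0, v0 ∈ B0 → same block

P ~ Q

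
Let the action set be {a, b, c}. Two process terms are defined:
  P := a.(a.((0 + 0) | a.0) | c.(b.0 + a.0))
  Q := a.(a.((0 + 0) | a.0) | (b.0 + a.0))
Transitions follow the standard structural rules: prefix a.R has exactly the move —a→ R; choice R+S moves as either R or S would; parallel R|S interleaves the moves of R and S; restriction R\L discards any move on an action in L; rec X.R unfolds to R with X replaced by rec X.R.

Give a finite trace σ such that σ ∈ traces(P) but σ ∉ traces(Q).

ac

P's transition system — 10 states:
  m0 = a.(a.((0 + 0) | a.0) | c.(b.0 + a.0)) ⊢ —a→ m1
  m1 = a.((0 + 0) | a.0) | c.(b.0 + a.0) ⊢ —a→ m2, —c→ m3
  m2 = (0 + 0) | a.0 | c.(b.0 + a.0) ⊢ —a→ m4, —c→ m5
  m3 = a.((0 + 0) | a.0) | (b.0 + a.0) ⊢ —a→ m5, —a→ m6, —b→ m6
  m4 = (0 + 0) | 0 | c.(b.0 + a.0) ⊢ —c→ m7
  m5 = (0 + 0) | a.0 | (b.0 + a.0) ⊢ —a→ m7, —a→ m8, —b→ m8
  m6 = a.((0 + 0) | a.0) | 0 ⊢ —a→ m8
  m7 = (0 + 0) | 0 | (b.0 + a.0) ⊢ —a→ m9, —b→ m9
  m8 = (0 + 0) | a.0 | 0 ⊢ —a→ m9
  m9 = (0 + 0) | 0 | 0 ⊢ stopped
Q's transition system — 7 states:
  n0 = a.(a.((0 + 0) | a.0) | (b.0 + a.0)) ⊢ —a→ n1
  n1 = a.((0 + 0) | a.0) | (b.0 + a.0) ⊢ —a→ n2, —a→ n3, —b→ n3
  n2 = (0 + 0) | a.0 | (b.0 + a.0) ⊢ —a→ n4, —a→ n5, —b→ n5
  n3 = a.((0 + 0) | a.0) | 0 ⊢ —a→ n5
  n4 = (0 + 0) | 0 | (b.0 + a.0) ⊢ —a→ n6, —b→ n6
  n5 = (0 + 0) | a.0 | 0 ⊢ —a→ n6
  n6 = (0 + 0) | 0 | 0 ⊢ stopped
Executing ac from P (initial set {m0}):
  step 1 (a): {m1}
  step 2 (c): {m3}
  P completes σ.
Executing ac from Q (initial set {n0}):
  step 1 (a): {n1}
  step 2 (c): ∅  — Q cannot continue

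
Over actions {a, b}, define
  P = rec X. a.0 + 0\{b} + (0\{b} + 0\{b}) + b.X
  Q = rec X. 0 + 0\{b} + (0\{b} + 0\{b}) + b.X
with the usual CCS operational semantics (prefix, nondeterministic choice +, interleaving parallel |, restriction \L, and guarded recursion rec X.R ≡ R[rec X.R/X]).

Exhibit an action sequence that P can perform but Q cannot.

a

P's transition system — 2 states:
  m0 = rec X. a.0 + 0\{b} + (0\{b} + 0\{b}) + b.X ⊢ -a-> m1, -b-> m0
  m1 = 0 ⊢ deadlocked
Q's transition system — 1 states:
  n0 = rec X. 0 + 0\{b} + (0\{b} + 0\{b}) + b.X ⊢ -b-> n0
Trace ⟨a⟩ through P, begin at {m0}:
  [1] a ⇒ {m1}
  P completes σ.
Trace ⟨a⟩ through Q, begin at {n0}:
  [1] a ⇒ no successor for Q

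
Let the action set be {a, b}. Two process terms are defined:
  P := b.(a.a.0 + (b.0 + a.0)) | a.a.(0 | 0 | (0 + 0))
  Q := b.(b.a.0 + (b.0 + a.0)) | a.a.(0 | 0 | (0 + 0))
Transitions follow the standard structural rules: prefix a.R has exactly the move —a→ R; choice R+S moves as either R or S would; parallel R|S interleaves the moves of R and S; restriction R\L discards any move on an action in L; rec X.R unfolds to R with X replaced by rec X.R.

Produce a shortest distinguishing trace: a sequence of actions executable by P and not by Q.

Reachable graph of P (12 states):
  m0 = b.(a.a.0 + (b.0 + a.0)) | a.a.(0 | 0 | (0 + 0)) has moves ··a··> m1, ··b··> m2
  m1 = b.(a.a.0 + (b.0 + a.0)) | a.(0 | 0 | (0 + 0)) has moves ··a··> m3, ··b··> m4
  m2 = (a.a.0 + (b.0 + a.0)) | a.a.(0 | 0 | (0 + 0)) has moves ··a··> m4, ··a··> m5, ··a··> m6, ··b··> m5
  m3 = b.(a.a.0 + (b.0 + a.0)) | (0 | 0 | (0 + 0)) has moves ··b··> m7
  m4 = (a.a.0 + (b.0 + a.0)) | a.(0 | 0 | (0 + 0)) has moves ··a··> m7, ··a··> m8, ··a··> m9, ··b··> m8
  m5 = 0 | a.a.(0 | 0 | (0 + 0)) has moves ··a··> m8
  m6 = a.0 | a.a.(0 | 0 | (0 + 0)) has moves ··a··> m5, ··a··> m9
  m7 = (a.a.0 + (b.0 + a.0)) | (0 | 0 | (0 + 0)) has moves ··a··> m10, ··a··> m11, ··b··> m10
  m8 = 0 | a.(0 | 0 | (0 + 0)) has moves ··a··> m10
  m9 = a.0 | a.(0 | 0 | (0 + 0)) has moves ··a··> m11, ··a··> m8
  m10 = 0 | (0 | 0 | (0 + 0)) has moves stopped
  m11 = a.0 | (0 | 0 | (0 + 0)) has moves ··a··> m10
Reachable graph of Q (12 states):
  n0 = b.(b.a.0 + (b.0 + a.0)) | a.a.(0 | 0 | (0 + 0)) has moves ··a··> n1, ··b··> n2
  n1 = b.(b.a.0 + (b.0 + a.0)) | a.(0 | 0 | (0 + 0)) has moves ··a··> n3, ··b··> n4
  n2 = (b.a.0 + (b.0 + a.0)) | a.a.(0 | 0 | (0 + 0)) has moves ··a··> n4, ··a··> n5, ··b··> n5, ··b··> n6
  n3 = b.(b.a.0 + (b.0 + a.0)) | (0 | 0 | (0 + 0)) has moves ··b··> n7
  n4 = (b.a.0 + (b.0 + a.0)) | a.(0 | 0 | (0 + 0)) has moves ··a··> n7, ··a··> n8, ··b··> n8, ··b··> n9
  n5 = 0 | a.a.(0 | 0 | (0 + 0)) has moves ··a··> n8
  n6 = a.0 | a.a.(0 | 0 | (0 + 0)) has moves ··a··> n5, ··a··> n9
  n7 = (b.a.0 + (b.0 + a.0)) | (0 | 0 | (0 + 0)) has moves ··a··> n10, ··b··> n10, ··b··> n11
  n8 = 0 | a.(0 | 0 | (0 + 0)) has moves ··a··> n10
  n9 = a.0 | a.(0 | 0 | (0 + 0)) has moves ··a··> n11, ··a··> n8
  n10 = 0 | (0 | 0 | (0 + 0)) has moves stopped
  n11 = a.0 | (0 | 0 | (0 + 0)) has moves ··a··> n10
Executing aabaa from P (initial set {m0}):
  [1] a ⇒ {m1}
  [2] a ⇒ {m3}
  [3] b ⇒ {m7}
  [4] a ⇒ {m10, m11}
  [5] a ⇒ {m10}
  — P admits the full trace.
Executing aabaa from Q (initial set {n0}):
  [1] a ⇒ {n1}
  [2] a ⇒ {n3}
  [3] b ⇒ {n7}
  [4] a ⇒ {n10}
  [5] a ⇒ ∅ (Q stuck)

aabaa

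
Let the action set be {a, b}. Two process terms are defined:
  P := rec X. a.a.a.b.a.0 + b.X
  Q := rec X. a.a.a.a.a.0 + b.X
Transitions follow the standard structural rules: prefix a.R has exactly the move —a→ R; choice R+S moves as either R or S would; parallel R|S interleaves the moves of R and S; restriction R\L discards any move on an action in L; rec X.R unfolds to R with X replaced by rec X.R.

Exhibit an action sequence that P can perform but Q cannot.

LTS(P): 6 reachable states
  p0 = rec X. a.a.a.b.a.0 + b.X :: —a→ p1, —b→ p0
  p1 = a.a.b.a.0 :: —a→ p2
  p2 = a.b.a.0 :: —a→ p3
  p3 = b.a.0 :: —b→ p4
  p4 = a.0 :: —a→ p5
  p5 = 0 :: ·
LTS(Q): 6 reachable states
  q0 = rec X. a.a.a.a.a.0 + b.X :: —a→ q1, —b→ q0
  q1 = a.a.a.a.0 :: —a→ q2
  q2 = a.a.a.0 :: —a→ q3
  q3 = a.a.0 :: —a→ q4
  q4 = a.0 :: —a→ q5
  q5 = 0 :: ·
Run σ = ⟨aaab⟩ on P: start {p0}
  step 1 (a): {p1}
  step 2 (a): {p2}
  step 3 (a): {p3}
  step 4 (b): {p4}
  — P admits the full trace.
Run σ = ⟨aaab⟩ on Q: start {q0}
  step 1 (a): {q1}
  step 2 (a): {q2}
  step 3 (a): {q3}
  step 4 (b): ∅ (Q stuck)

aaab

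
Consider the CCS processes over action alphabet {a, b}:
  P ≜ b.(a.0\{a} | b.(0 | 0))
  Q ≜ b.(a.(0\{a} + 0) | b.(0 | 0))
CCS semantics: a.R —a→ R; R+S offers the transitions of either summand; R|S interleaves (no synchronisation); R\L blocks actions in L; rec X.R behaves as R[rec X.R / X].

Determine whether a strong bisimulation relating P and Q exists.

P's transition system — 5 states:
  u0 = b.(a.0\{a} | b.(0 | 0)) ⊢ --b--▸ u1
  u1 = a.0\{a} | b.(0 | 0) ⊢ --a--▸ u2, --b--▸ u3
  u2 = 0\{a} | b.(0 | 0) ⊢ --b--▸ u4
  u3 = a.0\{a} | (0 | 0) ⊢ --a--▸ u4
  u4 = 0\{a} | (0 | 0) ⊢ ∅
Q's transition system — 5 states:
  v0 = b.(a.(0\{a} + 0) | b.(0 | 0)) ⊢ --b--▸ v1
  v1 = a.(0\{a} + 0) | b.(0 | 0) ⊢ --a--▸ v2, --b--▸ v3
  v2 = (0\{a} + 0) | b.(0 | 0) ⊢ --b--▸ v4
  v3 = a.(0\{a} + 0) | (0 | 0) ⊢ --a--▸ v4
  v4 = (0\{a} + 0) | (0 | 0) ⊢ ∅
Bisimilarity quotient blocks:
  B0 = {u0, v0}
  B1 = {u1, v1}
  B2 = {u2, v2}
  B3 = {u4, v4}
  B4 = {u3, v3}
u0 ∈ B0, v0 ∈ B0 → same block

YES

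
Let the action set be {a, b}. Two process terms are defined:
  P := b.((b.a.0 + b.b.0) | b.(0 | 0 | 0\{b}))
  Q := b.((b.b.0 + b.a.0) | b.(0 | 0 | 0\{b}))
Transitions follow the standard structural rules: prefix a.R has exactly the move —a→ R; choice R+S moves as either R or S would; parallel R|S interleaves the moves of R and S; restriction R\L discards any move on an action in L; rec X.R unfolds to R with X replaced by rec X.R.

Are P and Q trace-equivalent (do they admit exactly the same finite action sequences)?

trace-equivalent

P's transition system — 9 states:
  s0 = b.((b.a.0 + b.b.0) | b.(0 | 0 | 0\{b})) :: -b-> s1
  s1 = (b.a.0 + b.b.0) | b.(0 | 0 | 0\{b}) :: -b-> s2, -b-> s3, -b-> s4
  s2 = (b.a.0 + b.b.0) | (0 | 0 | 0\{b}) :: -b-> s5, -b-> s6
  s3 = a.0 | b.(0 | 0 | 0\{b}) :: -a-> s7, -b-> s5
  s4 = b.0 | b.(0 | 0 | 0\{b}) :: -b-> s6, -b-> s7
  s5 = a.0 | (0 | 0 | 0\{b}) :: -a-> s8
  s6 = b.0 | (0 | 0 | 0\{b}) :: -b-> s8
  s7 = 0 | b.(0 | 0 | 0\{b}) :: -b-> s8
  s8 = 0 | (0 | 0 | 0\{b}) :: deadlocked
Q's transition system — 9 states:
  t0 = b.((b.b.0 + b.a.0) | b.(0 | 0 | 0\{b})) :: -b-> t1
  t1 = (b.b.0 + b.a.0) | b.(0 | 0 | 0\{b}) :: -b-> t2, -b-> t3, -b-> t4
  t2 = (b.b.0 + b.a.0) | (0 | 0 | 0\{b}) :: -b-> t5, -b-> t6
  t3 = a.0 | b.(0 | 0 | 0\{b}) :: -a-> t7, -b-> t5
  t4 = b.0 | b.(0 | 0 | 0\{b}) :: -b-> t6, -b-> t7
  t5 = a.0 | (0 | 0 | 0\{b}) :: -a-> t8
  t6 = b.0 | (0 | 0 | 0\{b}) :: -b-> t8
  t7 = 0 | b.(0 | 0 | 0\{b}) :: -b-> t8
  t8 = 0 | (0 | 0 | 0\{b}) :: deadlocked
Bisimilarity quotient blocks:
  B0 = {s0, t0}
  B1 = {s1, t1}
  B2 = {s4, t4}
  B3 = {s6, s7, t6, t7}
  B4 = {s8, t8}
  B5 = {s2, t2}
  B6 = {s5, t5}
  B7 = {s3, t3}
s0 ∈ B0, t0 ∈ B0 → same block
Bisimilar ⇒ trace-equivalent.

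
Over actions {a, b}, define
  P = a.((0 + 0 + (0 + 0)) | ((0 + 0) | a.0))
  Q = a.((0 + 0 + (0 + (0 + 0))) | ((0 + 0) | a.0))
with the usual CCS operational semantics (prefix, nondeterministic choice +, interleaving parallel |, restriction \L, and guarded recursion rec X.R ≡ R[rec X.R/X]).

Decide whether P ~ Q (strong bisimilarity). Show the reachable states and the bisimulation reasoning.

P ~ Q

LTS(P): 3 reachable states
  p0 = a.((0 + 0 + (0 + 0)) | ((0 + 0) | a.0)) :: -a-> p1
  p1 = (0 + 0 + (0 + 0)) | ((0 + 0) | a.0) :: -a-> p2
  p2 = (0 + 0 + (0 + 0)) | ((0 + 0) | 0) :: ·
LTS(Q): 3 reachable states
  q0 = a.((0 + 0 + (0 + (0 + 0))) | ((0 + 0) | a.0)) :: -a-> q1
  q1 = (0 + 0 + (0 + (0 + 0))) | ((0 + 0) | a.0) :: -a-> q2
  q2 = (0 + 0 + (0 + (0 + 0))) | ((0 + 0) | 0) :: ·
Coarsest stable partition (strong bisimilarity classes):
  B0 = {p0, q0}
  B1 = {p1, q1}
  B2 = {p2, q2}
p0 ∈ B0, q0 ∈ B0 → same block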